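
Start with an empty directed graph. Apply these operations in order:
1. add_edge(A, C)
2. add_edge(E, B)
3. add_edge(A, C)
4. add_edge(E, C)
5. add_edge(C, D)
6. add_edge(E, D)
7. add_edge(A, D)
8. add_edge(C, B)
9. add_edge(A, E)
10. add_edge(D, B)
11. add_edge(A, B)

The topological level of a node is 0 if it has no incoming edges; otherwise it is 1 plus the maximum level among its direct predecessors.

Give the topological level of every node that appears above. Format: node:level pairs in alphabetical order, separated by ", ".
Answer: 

Op 1: add_edge(A, C). Edges now: 1
Op 2: add_edge(E, B). Edges now: 2
Op 3: add_edge(A, C) (duplicate, no change). Edges now: 2
Op 4: add_edge(E, C). Edges now: 3
Op 5: add_edge(C, D). Edges now: 4
Op 6: add_edge(E, D). Edges now: 5
Op 7: add_edge(A, D). Edges now: 6
Op 8: add_edge(C, B). Edges now: 7
Op 9: add_edge(A, E). Edges now: 8
Op 10: add_edge(D, B). Edges now: 9
Op 11: add_edge(A, B). Edges now: 10
Compute levels (Kahn BFS):
  sources (in-degree 0): A
  process A: level=0
    A->B: in-degree(B)=3, level(B)>=1
    A->C: in-degree(C)=1, level(C)>=1
    A->D: in-degree(D)=2, level(D)>=1
    A->E: in-degree(E)=0, level(E)=1, enqueue
  process E: level=1
    E->B: in-degree(B)=2, level(B)>=2
    E->C: in-degree(C)=0, level(C)=2, enqueue
    E->D: in-degree(D)=1, level(D)>=2
  process C: level=2
    C->B: in-degree(B)=1, level(B)>=3
    C->D: in-degree(D)=0, level(D)=3, enqueue
  process D: level=3
    D->B: in-degree(B)=0, level(B)=4, enqueue
  process B: level=4
All levels: A:0, B:4, C:2, D:3, E:1

Answer: A:0, B:4, C:2, D:3, E:1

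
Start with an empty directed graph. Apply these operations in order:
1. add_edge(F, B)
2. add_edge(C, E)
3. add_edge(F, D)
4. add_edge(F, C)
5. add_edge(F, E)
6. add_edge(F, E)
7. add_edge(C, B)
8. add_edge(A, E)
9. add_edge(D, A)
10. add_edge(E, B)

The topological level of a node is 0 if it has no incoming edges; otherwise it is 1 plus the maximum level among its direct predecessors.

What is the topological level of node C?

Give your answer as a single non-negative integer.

Op 1: add_edge(F, B). Edges now: 1
Op 2: add_edge(C, E). Edges now: 2
Op 3: add_edge(F, D). Edges now: 3
Op 4: add_edge(F, C). Edges now: 4
Op 5: add_edge(F, E). Edges now: 5
Op 6: add_edge(F, E) (duplicate, no change). Edges now: 5
Op 7: add_edge(C, B). Edges now: 6
Op 8: add_edge(A, E). Edges now: 7
Op 9: add_edge(D, A). Edges now: 8
Op 10: add_edge(E, B). Edges now: 9
Compute levels (Kahn BFS):
  sources (in-degree 0): F
  process F: level=0
    F->B: in-degree(B)=2, level(B)>=1
    F->C: in-degree(C)=0, level(C)=1, enqueue
    F->D: in-degree(D)=0, level(D)=1, enqueue
    F->E: in-degree(E)=2, level(E)>=1
  process C: level=1
    C->B: in-degree(B)=1, level(B)>=2
    C->E: in-degree(E)=1, level(E)>=2
  process D: level=1
    D->A: in-degree(A)=0, level(A)=2, enqueue
  process A: level=2
    A->E: in-degree(E)=0, level(E)=3, enqueue
  process E: level=3
    E->B: in-degree(B)=0, level(B)=4, enqueue
  process B: level=4
All levels: A:2, B:4, C:1, D:1, E:3, F:0
level(C) = 1

Answer: 1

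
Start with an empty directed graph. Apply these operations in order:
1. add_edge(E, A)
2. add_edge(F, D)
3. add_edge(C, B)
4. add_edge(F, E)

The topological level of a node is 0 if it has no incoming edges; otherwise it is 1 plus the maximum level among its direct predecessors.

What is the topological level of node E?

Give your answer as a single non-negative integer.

Op 1: add_edge(E, A). Edges now: 1
Op 2: add_edge(F, D). Edges now: 2
Op 3: add_edge(C, B). Edges now: 3
Op 4: add_edge(F, E). Edges now: 4
Compute levels (Kahn BFS):
  sources (in-degree 0): C, F
  process C: level=0
    C->B: in-degree(B)=0, level(B)=1, enqueue
  process F: level=0
    F->D: in-degree(D)=0, level(D)=1, enqueue
    F->E: in-degree(E)=0, level(E)=1, enqueue
  process B: level=1
  process D: level=1
  process E: level=1
    E->A: in-degree(A)=0, level(A)=2, enqueue
  process A: level=2
All levels: A:2, B:1, C:0, D:1, E:1, F:0
level(E) = 1

Answer: 1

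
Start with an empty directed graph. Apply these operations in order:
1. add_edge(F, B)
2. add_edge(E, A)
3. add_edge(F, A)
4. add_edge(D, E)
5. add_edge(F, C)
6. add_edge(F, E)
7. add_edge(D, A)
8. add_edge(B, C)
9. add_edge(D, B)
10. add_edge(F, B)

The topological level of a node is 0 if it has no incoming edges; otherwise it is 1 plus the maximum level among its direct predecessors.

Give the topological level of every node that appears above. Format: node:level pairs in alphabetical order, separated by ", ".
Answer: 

Op 1: add_edge(F, B). Edges now: 1
Op 2: add_edge(E, A). Edges now: 2
Op 3: add_edge(F, A). Edges now: 3
Op 4: add_edge(D, E). Edges now: 4
Op 5: add_edge(F, C). Edges now: 5
Op 6: add_edge(F, E). Edges now: 6
Op 7: add_edge(D, A). Edges now: 7
Op 8: add_edge(B, C). Edges now: 8
Op 9: add_edge(D, B). Edges now: 9
Op 10: add_edge(F, B) (duplicate, no change). Edges now: 9
Compute levels (Kahn BFS):
  sources (in-degree 0): D, F
  process D: level=0
    D->A: in-degree(A)=2, level(A)>=1
    D->B: in-degree(B)=1, level(B)>=1
    D->E: in-degree(E)=1, level(E)>=1
  process F: level=0
    F->A: in-degree(A)=1, level(A)>=1
    F->B: in-degree(B)=0, level(B)=1, enqueue
    F->C: in-degree(C)=1, level(C)>=1
    F->E: in-degree(E)=0, level(E)=1, enqueue
  process B: level=1
    B->C: in-degree(C)=0, level(C)=2, enqueue
  process E: level=1
    E->A: in-degree(A)=0, level(A)=2, enqueue
  process C: level=2
  process A: level=2
All levels: A:2, B:1, C:2, D:0, E:1, F:0

Answer: A:2, B:1, C:2, D:0, E:1, F:0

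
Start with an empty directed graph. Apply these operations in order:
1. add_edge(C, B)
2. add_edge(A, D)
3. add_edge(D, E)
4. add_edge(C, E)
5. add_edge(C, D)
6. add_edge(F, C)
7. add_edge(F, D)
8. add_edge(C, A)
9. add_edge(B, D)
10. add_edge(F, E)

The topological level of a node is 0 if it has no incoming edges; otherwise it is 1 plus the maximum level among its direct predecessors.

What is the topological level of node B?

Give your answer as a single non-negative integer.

Answer: 2

Derivation:
Op 1: add_edge(C, B). Edges now: 1
Op 2: add_edge(A, D). Edges now: 2
Op 3: add_edge(D, E). Edges now: 3
Op 4: add_edge(C, E). Edges now: 4
Op 5: add_edge(C, D). Edges now: 5
Op 6: add_edge(F, C). Edges now: 6
Op 7: add_edge(F, D). Edges now: 7
Op 8: add_edge(C, A). Edges now: 8
Op 9: add_edge(B, D). Edges now: 9
Op 10: add_edge(F, E). Edges now: 10
Compute levels (Kahn BFS):
  sources (in-degree 0): F
  process F: level=0
    F->C: in-degree(C)=0, level(C)=1, enqueue
    F->D: in-degree(D)=3, level(D)>=1
    F->E: in-degree(E)=2, level(E)>=1
  process C: level=1
    C->A: in-degree(A)=0, level(A)=2, enqueue
    C->B: in-degree(B)=0, level(B)=2, enqueue
    C->D: in-degree(D)=2, level(D)>=2
    C->E: in-degree(E)=1, level(E)>=2
  process A: level=2
    A->D: in-degree(D)=1, level(D)>=3
  process B: level=2
    B->D: in-degree(D)=0, level(D)=3, enqueue
  process D: level=3
    D->E: in-degree(E)=0, level(E)=4, enqueue
  process E: level=4
All levels: A:2, B:2, C:1, D:3, E:4, F:0
level(B) = 2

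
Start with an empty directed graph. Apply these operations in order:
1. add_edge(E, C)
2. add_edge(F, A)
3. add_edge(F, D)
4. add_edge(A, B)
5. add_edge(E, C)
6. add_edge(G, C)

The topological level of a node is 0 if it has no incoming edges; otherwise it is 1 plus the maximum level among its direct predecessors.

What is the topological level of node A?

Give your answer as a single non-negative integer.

Op 1: add_edge(E, C). Edges now: 1
Op 2: add_edge(F, A). Edges now: 2
Op 3: add_edge(F, D). Edges now: 3
Op 4: add_edge(A, B). Edges now: 4
Op 5: add_edge(E, C) (duplicate, no change). Edges now: 4
Op 6: add_edge(G, C). Edges now: 5
Compute levels (Kahn BFS):
  sources (in-degree 0): E, F, G
  process E: level=0
    E->C: in-degree(C)=1, level(C)>=1
  process F: level=0
    F->A: in-degree(A)=0, level(A)=1, enqueue
    F->D: in-degree(D)=0, level(D)=1, enqueue
  process G: level=0
    G->C: in-degree(C)=0, level(C)=1, enqueue
  process A: level=1
    A->B: in-degree(B)=0, level(B)=2, enqueue
  process D: level=1
  process C: level=1
  process B: level=2
All levels: A:1, B:2, C:1, D:1, E:0, F:0, G:0
level(A) = 1

Answer: 1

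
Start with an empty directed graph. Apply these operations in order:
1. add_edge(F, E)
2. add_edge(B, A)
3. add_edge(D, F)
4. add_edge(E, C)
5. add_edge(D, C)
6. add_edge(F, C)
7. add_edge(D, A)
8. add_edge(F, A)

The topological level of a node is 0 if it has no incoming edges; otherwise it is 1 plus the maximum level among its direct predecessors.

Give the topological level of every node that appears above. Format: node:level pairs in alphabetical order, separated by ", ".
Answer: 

Answer: A:2, B:0, C:3, D:0, E:2, F:1

Derivation:
Op 1: add_edge(F, E). Edges now: 1
Op 2: add_edge(B, A). Edges now: 2
Op 3: add_edge(D, F). Edges now: 3
Op 4: add_edge(E, C). Edges now: 4
Op 5: add_edge(D, C). Edges now: 5
Op 6: add_edge(F, C). Edges now: 6
Op 7: add_edge(D, A). Edges now: 7
Op 8: add_edge(F, A). Edges now: 8
Compute levels (Kahn BFS):
  sources (in-degree 0): B, D
  process B: level=0
    B->A: in-degree(A)=2, level(A)>=1
  process D: level=0
    D->A: in-degree(A)=1, level(A)>=1
    D->C: in-degree(C)=2, level(C)>=1
    D->F: in-degree(F)=0, level(F)=1, enqueue
  process F: level=1
    F->A: in-degree(A)=0, level(A)=2, enqueue
    F->C: in-degree(C)=1, level(C)>=2
    F->E: in-degree(E)=0, level(E)=2, enqueue
  process A: level=2
  process E: level=2
    E->C: in-degree(C)=0, level(C)=3, enqueue
  process C: level=3
All levels: A:2, B:0, C:3, D:0, E:2, F:1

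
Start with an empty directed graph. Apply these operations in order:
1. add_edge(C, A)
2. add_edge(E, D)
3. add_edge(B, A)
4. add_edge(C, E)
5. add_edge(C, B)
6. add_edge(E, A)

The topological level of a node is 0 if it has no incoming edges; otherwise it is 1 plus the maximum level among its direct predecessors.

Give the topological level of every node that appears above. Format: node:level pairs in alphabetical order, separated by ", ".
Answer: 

Op 1: add_edge(C, A). Edges now: 1
Op 2: add_edge(E, D). Edges now: 2
Op 3: add_edge(B, A). Edges now: 3
Op 4: add_edge(C, E). Edges now: 4
Op 5: add_edge(C, B). Edges now: 5
Op 6: add_edge(E, A). Edges now: 6
Compute levels (Kahn BFS):
  sources (in-degree 0): C
  process C: level=0
    C->A: in-degree(A)=2, level(A)>=1
    C->B: in-degree(B)=0, level(B)=1, enqueue
    C->E: in-degree(E)=0, level(E)=1, enqueue
  process B: level=1
    B->A: in-degree(A)=1, level(A)>=2
  process E: level=1
    E->A: in-degree(A)=0, level(A)=2, enqueue
    E->D: in-degree(D)=0, level(D)=2, enqueue
  process A: level=2
  process D: level=2
All levels: A:2, B:1, C:0, D:2, E:1

Answer: A:2, B:1, C:0, D:2, E:1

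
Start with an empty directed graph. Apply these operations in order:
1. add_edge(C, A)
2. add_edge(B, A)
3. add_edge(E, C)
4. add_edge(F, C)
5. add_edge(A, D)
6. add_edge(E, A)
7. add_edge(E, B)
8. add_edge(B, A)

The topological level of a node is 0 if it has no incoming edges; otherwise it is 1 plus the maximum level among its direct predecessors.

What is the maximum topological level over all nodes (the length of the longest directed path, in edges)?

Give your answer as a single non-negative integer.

Op 1: add_edge(C, A). Edges now: 1
Op 2: add_edge(B, A). Edges now: 2
Op 3: add_edge(E, C). Edges now: 3
Op 4: add_edge(F, C). Edges now: 4
Op 5: add_edge(A, D). Edges now: 5
Op 6: add_edge(E, A). Edges now: 6
Op 7: add_edge(E, B). Edges now: 7
Op 8: add_edge(B, A) (duplicate, no change). Edges now: 7
Compute levels (Kahn BFS):
  sources (in-degree 0): E, F
  process E: level=0
    E->A: in-degree(A)=2, level(A)>=1
    E->B: in-degree(B)=0, level(B)=1, enqueue
    E->C: in-degree(C)=1, level(C)>=1
  process F: level=0
    F->C: in-degree(C)=0, level(C)=1, enqueue
  process B: level=1
    B->A: in-degree(A)=1, level(A)>=2
  process C: level=1
    C->A: in-degree(A)=0, level(A)=2, enqueue
  process A: level=2
    A->D: in-degree(D)=0, level(D)=3, enqueue
  process D: level=3
All levels: A:2, B:1, C:1, D:3, E:0, F:0
max level = 3

Answer: 3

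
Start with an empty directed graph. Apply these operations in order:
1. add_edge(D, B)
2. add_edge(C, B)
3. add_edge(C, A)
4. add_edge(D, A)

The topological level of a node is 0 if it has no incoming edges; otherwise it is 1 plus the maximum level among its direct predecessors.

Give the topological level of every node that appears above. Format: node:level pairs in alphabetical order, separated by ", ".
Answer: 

Op 1: add_edge(D, B). Edges now: 1
Op 2: add_edge(C, B). Edges now: 2
Op 3: add_edge(C, A). Edges now: 3
Op 4: add_edge(D, A). Edges now: 4
Compute levels (Kahn BFS):
  sources (in-degree 0): C, D
  process C: level=0
    C->A: in-degree(A)=1, level(A)>=1
    C->B: in-degree(B)=1, level(B)>=1
  process D: level=0
    D->A: in-degree(A)=0, level(A)=1, enqueue
    D->B: in-degree(B)=0, level(B)=1, enqueue
  process A: level=1
  process B: level=1
All levels: A:1, B:1, C:0, D:0

Answer: A:1, B:1, C:0, D:0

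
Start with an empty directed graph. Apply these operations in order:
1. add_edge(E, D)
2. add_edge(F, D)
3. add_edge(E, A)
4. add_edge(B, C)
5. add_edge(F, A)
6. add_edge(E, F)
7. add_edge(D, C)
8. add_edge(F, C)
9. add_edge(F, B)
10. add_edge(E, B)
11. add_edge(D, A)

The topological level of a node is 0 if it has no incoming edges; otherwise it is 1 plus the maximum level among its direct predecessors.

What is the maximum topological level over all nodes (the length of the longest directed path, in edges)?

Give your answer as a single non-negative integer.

Answer: 3

Derivation:
Op 1: add_edge(E, D). Edges now: 1
Op 2: add_edge(F, D). Edges now: 2
Op 3: add_edge(E, A). Edges now: 3
Op 4: add_edge(B, C). Edges now: 4
Op 5: add_edge(F, A). Edges now: 5
Op 6: add_edge(E, F). Edges now: 6
Op 7: add_edge(D, C). Edges now: 7
Op 8: add_edge(F, C). Edges now: 8
Op 9: add_edge(F, B). Edges now: 9
Op 10: add_edge(E, B). Edges now: 10
Op 11: add_edge(D, A). Edges now: 11
Compute levels (Kahn BFS):
  sources (in-degree 0): E
  process E: level=0
    E->A: in-degree(A)=2, level(A)>=1
    E->B: in-degree(B)=1, level(B)>=1
    E->D: in-degree(D)=1, level(D)>=1
    E->F: in-degree(F)=0, level(F)=1, enqueue
  process F: level=1
    F->A: in-degree(A)=1, level(A)>=2
    F->B: in-degree(B)=0, level(B)=2, enqueue
    F->C: in-degree(C)=2, level(C)>=2
    F->D: in-degree(D)=0, level(D)=2, enqueue
  process B: level=2
    B->C: in-degree(C)=1, level(C)>=3
  process D: level=2
    D->A: in-degree(A)=0, level(A)=3, enqueue
    D->C: in-degree(C)=0, level(C)=3, enqueue
  process A: level=3
  process C: level=3
All levels: A:3, B:2, C:3, D:2, E:0, F:1
max level = 3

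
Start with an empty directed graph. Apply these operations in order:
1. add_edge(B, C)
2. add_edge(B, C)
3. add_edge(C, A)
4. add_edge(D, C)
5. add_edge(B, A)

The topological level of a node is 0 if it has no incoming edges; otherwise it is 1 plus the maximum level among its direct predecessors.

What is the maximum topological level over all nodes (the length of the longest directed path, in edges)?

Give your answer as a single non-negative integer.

Answer: 2

Derivation:
Op 1: add_edge(B, C). Edges now: 1
Op 2: add_edge(B, C) (duplicate, no change). Edges now: 1
Op 3: add_edge(C, A). Edges now: 2
Op 4: add_edge(D, C). Edges now: 3
Op 5: add_edge(B, A). Edges now: 4
Compute levels (Kahn BFS):
  sources (in-degree 0): B, D
  process B: level=0
    B->A: in-degree(A)=1, level(A)>=1
    B->C: in-degree(C)=1, level(C)>=1
  process D: level=0
    D->C: in-degree(C)=0, level(C)=1, enqueue
  process C: level=1
    C->A: in-degree(A)=0, level(A)=2, enqueue
  process A: level=2
All levels: A:2, B:0, C:1, D:0
max level = 2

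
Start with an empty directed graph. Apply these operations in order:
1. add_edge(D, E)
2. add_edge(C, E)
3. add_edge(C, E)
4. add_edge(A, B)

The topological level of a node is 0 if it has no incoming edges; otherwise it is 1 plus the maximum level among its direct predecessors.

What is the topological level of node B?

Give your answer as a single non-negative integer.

Op 1: add_edge(D, E). Edges now: 1
Op 2: add_edge(C, E). Edges now: 2
Op 3: add_edge(C, E) (duplicate, no change). Edges now: 2
Op 4: add_edge(A, B). Edges now: 3
Compute levels (Kahn BFS):
  sources (in-degree 0): A, C, D
  process A: level=0
    A->B: in-degree(B)=0, level(B)=1, enqueue
  process C: level=0
    C->E: in-degree(E)=1, level(E)>=1
  process D: level=0
    D->E: in-degree(E)=0, level(E)=1, enqueue
  process B: level=1
  process E: level=1
All levels: A:0, B:1, C:0, D:0, E:1
level(B) = 1

Answer: 1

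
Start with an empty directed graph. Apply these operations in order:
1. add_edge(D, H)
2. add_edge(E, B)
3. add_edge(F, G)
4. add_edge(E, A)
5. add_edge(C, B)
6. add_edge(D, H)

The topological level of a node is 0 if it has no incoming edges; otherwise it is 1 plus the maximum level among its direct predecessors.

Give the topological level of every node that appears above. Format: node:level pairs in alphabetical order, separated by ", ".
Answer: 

Op 1: add_edge(D, H). Edges now: 1
Op 2: add_edge(E, B). Edges now: 2
Op 3: add_edge(F, G). Edges now: 3
Op 4: add_edge(E, A). Edges now: 4
Op 5: add_edge(C, B). Edges now: 5
Op 6: add_edge(D, H) (duplicate, no change). Edges now: 5
Compute levels (Kahn BFS):
  sources (in-degree 0): C, D, E, F
  process C: level=0
    C->B: in-degree(B)=1, level(B)>=1
  process D: level=0
    D->H: in-degree(H)=0, level(H)=1, enqueue
  process E: level=0
    E->A: in-degree(A)=0, level(A)=1, enqueue
    E->B: in-degree(B)=0, level(B)=1, enqueue
  process F: level=0
    F->G: in-degree(G)=0, level(G)=1, enqueue
  process H: level=1
  process A: level=1
  process B: level=1
  process G: level=1
All levels: A:1, B:1, C:0, D:0, E:0, F:0, G:1, H:1

Answer: A:1, B:1, C:0, D:0, E:0, F:0, G:1, H:1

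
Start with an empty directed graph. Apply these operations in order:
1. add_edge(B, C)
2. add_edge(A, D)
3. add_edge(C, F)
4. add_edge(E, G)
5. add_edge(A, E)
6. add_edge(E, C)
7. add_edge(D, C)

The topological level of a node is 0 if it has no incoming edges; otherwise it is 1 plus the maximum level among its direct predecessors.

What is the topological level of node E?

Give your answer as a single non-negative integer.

Answer: 1

Derivation:
Op 1: add_edge(B, C). Edges now: 1
Op 2: add_edge(A, D). Edges now: 2
Op 3: add_edge(C, F). Edges now: 3
Op 4: add_edge(E, G). Edges now: 4
Op 5: add_edge(A, E). Edges now: 5
Op 6: add_edge(E, C). Edges now: 6
Op 7: add_edge(D, C). Edges now: 7
Compute levels (Kahn BFS):
  sources (in-degree 0): A, B
  process A: level=0
    A->D: in-degree(D)=0, level(D)=1, enqueue
    A->E: in-degree(E)=0, level(E)=1, enqueue
  process B: level=0
    B->C: in-degree(C)=2, level(C)>=1
  process D: level=1
    D->C: in-degree(C)=1, level(C)>=2
  process E: level=1
    E->C: in-degree(C)=0, level(C)=2, enqueue
    E->G: in-degree(G)=0, level(G)=2, enqueue
  process C: level=2
    C->F: in-degree(F)=0, level(F)=3, enqueue
  process G: level=2
  process F: level=3
All levels: A:0, B:0, C:2, D:1, E:1, F:3, G:2
level(E) = 1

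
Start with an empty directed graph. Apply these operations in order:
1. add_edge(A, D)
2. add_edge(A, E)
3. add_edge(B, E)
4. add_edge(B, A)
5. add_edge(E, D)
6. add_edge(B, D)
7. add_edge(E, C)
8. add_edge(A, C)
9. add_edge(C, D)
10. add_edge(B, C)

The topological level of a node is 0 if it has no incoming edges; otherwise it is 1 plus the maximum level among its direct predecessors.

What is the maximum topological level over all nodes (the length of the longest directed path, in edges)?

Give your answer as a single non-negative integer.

Answer: 4

Derivation:
Op 1: add_edge(A, D). Edges now: 1
Op 2: add_edge(A, E). Edges now: 2
Op 3: add_edge(B, E). Edges now: 3
Op 4: add_edge(B, A). Edges now: 4
Op 5: add_edge(E, D). Edges now: 5
Op 6: add_edge(B, D). Edges now: 6
Op 7: add_edge(E, C). Edges now: 7
Op 8: add_edge(A, C). Edges now: 8
Op 9: add_edge(C, D). Edges now: 9
Op 10: add_edge(B, C). Edges now: 10
Compute levels (Kahn BFS):
  sources (in-degree 0): B
  process B: level=0
    B->A: in-degree(A)=0, level(A)=1, enqueue
    B->C: in-degree(C)=2, level(C)>=1
    B->D: in-degree(D)=3, level(D)>=1
    B->E: in-degree(E)=1, level(E)>=1
  process A: level=1
    A->C: in-degree(C)=1, level(C)>=2
    A->D: in-degree(D)=2, level(D)>=2
    A->E: in-degree(E)=0, level(E)=2, enqueue
  process E: level=2
    E->C: in-degree(C)=0, level(C)=3, enqueue
    E->D: in-degree(D)=1, level(D)>=3
  process C: level=3
    C->D: in-degree(D)=0, level(D)=4, enqueue
  process D: level=4
All levels: A:1, B:0, C:3, D:4, E:2
max level = 4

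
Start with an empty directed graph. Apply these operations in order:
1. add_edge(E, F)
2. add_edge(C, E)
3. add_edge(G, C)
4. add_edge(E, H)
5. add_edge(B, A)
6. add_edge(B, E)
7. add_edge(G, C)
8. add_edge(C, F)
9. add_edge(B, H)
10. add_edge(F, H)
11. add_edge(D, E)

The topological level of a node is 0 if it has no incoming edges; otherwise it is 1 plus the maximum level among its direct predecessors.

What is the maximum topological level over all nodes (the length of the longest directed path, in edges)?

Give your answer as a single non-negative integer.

Op 1: add_edge(E, F). Edges now: 1
Op 2: add_edge(C, E). Edges now: 2
Op 3: add_edge(G, C). Edges now: 3
Op 4: add_edge(E, H). Edges now: 4
Op 5: add_edge(B, A). Edges now: 5
Op 6: add_edge(B, E). Edges now: 6
Op 7: add_edge(G, C) (duplicate, no change). Edges now: 6
Op 8: add_edge(C, F). Edges now: 7
Op 9: add_edge(B, H). Edges now: 8
Op 10: add_edge(F, H). Edges now: 9
Op 11: add_edge(D, E). Edges now: 10
Compute levels (Kahn BFS):
  sources (in-degree 0): B, D, G
  process B: level=0
    B->A: in-degree(A)=0, level(A)=1, enqueue
    B->E: in-degree(E)=2, level(E)>=1
    B->H: in-degree(H)=2, level(H)>=1
  process D: level=0
    D->E: in-degree(E)=1, level(E)>=1
  process G: level=0
    G->C: in-degree(C)=0, level(C)=1, enqueue
  process A: level=1
  process C: level=1
    C->E: in-degree(E)=0, level(E)=2, enqueue
    C->F: in-degree(F)=1, level(F)>=2
  process E: level=2
    E->F: in-degree(F)=0, level(F)=3, enqueue
    E->H: in-degree(H)=1, level(H)>=3
  process F: level=3
    F->H: in-degree(H)=0, level(H)=4, enqueue
  process H: level=4
All levels: A:1, B:0, C:1, D:0, E:2, F:3, G:0, H:4
max level = 4

Answer: 4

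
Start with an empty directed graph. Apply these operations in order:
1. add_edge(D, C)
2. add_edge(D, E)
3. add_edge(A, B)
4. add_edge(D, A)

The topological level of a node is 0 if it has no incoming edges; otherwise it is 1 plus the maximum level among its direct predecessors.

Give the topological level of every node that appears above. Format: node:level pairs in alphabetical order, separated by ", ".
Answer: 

Answer: A:1, B:2, C:1, D:0, E:1

Derivation:
Op 1: add_edge(D, C). Edges now: 1
Op 2: add_edge(D, E). Edges now: 2
Op 3: add_edge(A, B). Edges now: 3
Op 4: add_edge(D, A). Edges now: 4
Compute levels (Kahn BFS):
  sources (in-degree 0): D
  process D: level=0
    D->A: in-degree(A)=0, level(A)=1, enqueue
    D->C: in-degree(C)=0, level(C)=1, enqueue
    D->E: in-degree(E)=0, level(E)=1, enqueue
  process A: level=1
    A->B: in-degree(B)=0, level(B)=2, enqueue
  process C: level=1
  process E: level=1
  process B: level=2
All levels: A:1, B:2, C:1, D:0, E:1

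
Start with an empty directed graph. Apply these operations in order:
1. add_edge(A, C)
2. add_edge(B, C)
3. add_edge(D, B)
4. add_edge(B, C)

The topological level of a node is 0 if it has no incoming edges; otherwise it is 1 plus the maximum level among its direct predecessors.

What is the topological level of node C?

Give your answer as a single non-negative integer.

Answer: 2

Derivation:
Op 1: add_edge(A, C). Edges now: 1
Op 2: add_edge(B, C). Edges now: 2
Op 3: add_edge(D, B). Edges now: 3
Op 4: add_edge(B, C) (duplicate, no change). Edges now: 3
Compute levels (Kahn BFS):
  sources (in-degree 0): A, D
  process A: level=0
    A->C: in-degree(C)=1, level(C)>=1
  process D: level=0
    D->B: in-degree(B)=0, level(B)=1, enqueue
  process B: level=1
    B->C: in-degree(C)=0, level(C)=2, enqueue
  process C: level=2
All levels: A:0, B:1, C:2, D:0
level(C) = 2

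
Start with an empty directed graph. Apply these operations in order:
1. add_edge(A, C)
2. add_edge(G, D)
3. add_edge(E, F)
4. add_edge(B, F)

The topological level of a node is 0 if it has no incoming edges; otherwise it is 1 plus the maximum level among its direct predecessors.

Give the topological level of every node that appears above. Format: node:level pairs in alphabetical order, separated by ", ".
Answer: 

Answer: A:0, B:0, C:1, D:1, E:0, F:1, G:0

Derivation:
Op 1: add_edge(A, C). Edges now: 1
Op 2: add_edge(G, D). Edges now: 2
Op 3: add_edge(E, F). Edges now: 3
Op 4: add_edge(B, F). Edges now: 4
Compute levels (Kahn BFS):
  sources (in-degree 0): A, B, E, G
  process A: level=0
    A->C: in-degree(C)=0, level(C)=1, enqueue
  process B: level=0
    B->F: in-degree(F)=1, level(F)>=1
  process E: level=0
    E->F: in-degree(F)=0, level(F)=1, enqueue
  process G: level=0
    G->D: in-degree(D)=0, level(D)=1, enqueue
  process C: level=1
  process F: level=1
  process D: level=1
All levels: A:0, B:0, C:1, D:1, E:0, F:1, G:0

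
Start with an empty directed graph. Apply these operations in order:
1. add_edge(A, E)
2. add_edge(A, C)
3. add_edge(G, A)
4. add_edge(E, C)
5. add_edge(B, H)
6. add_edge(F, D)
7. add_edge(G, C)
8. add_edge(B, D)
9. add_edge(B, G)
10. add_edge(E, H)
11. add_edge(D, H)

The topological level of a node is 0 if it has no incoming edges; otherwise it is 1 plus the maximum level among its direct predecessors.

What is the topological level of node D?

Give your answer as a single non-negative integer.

Answer: 1

Derivation:
Op 1: add_edge(A, E). Edges now: 1
Op 2: add_edge(A, C). Edges now: 2
Op 3: add_edge(G, A). Edges now: 3
Op 4: add_edge(E, C). Edges now: 4
Op 5: add_edge(B, H). Edges now: 5
Op 6: add_edge(F, D). Edges now: 6
Op 7: add_edge(G, C). Edges now: 7
Op 8: add_edge(B, D). Edges now: 8
Op 9: add_edge(B, G). Edges now: 9
Op 10: add_edge(E, H). Edges now: 10
Op 11: add_edge(D, H). Edges now: 11
Compute levels (Kahn BFS):
  sources (in-degree 0): B, F
  process B: level=0
    B->D: in-degree(D)=1, level(D)>=1
    B->G: in-degree(G)=0, level(G)=1, enqueue
    B->H: in-degree(H)=2, level(H)>=1
  process F: level=0
    F->D: in-degree(D)=0, level(D)=1, enqueue
  process G: level=1
    G->A: in-degree(A)=0, level(A)=2, enqueue
    G->C: in-degree(C)=2, level(C)>=2
  process D: level=1
    D->H: in-degree(H)=1, level(H)>=2
  process A: level=2
    A->C: in-degree(C)=1, level(C)>=3
    A->E: in-degree(E)=0, level(E)=3, enqueue
  process E: level=3
    E->C: in-degree(C)=0, level(C)=4, enqueue
    E->H: in-degree(H)=0, level(H)=4, enqueue
  process C: level=4
  process H: level=4
All levels: A:2, B:0, C:4, D:1, E:3, F:0, G:1, H:4
level(D) = 1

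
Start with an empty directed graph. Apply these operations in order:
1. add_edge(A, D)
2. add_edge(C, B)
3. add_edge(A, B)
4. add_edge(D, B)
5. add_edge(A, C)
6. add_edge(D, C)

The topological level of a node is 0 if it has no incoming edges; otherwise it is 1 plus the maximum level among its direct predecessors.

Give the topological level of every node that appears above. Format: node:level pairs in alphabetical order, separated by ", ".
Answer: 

Op 1: add_edge(A, D). Edges now: 1
Op 2: add_edge(C, B). Edges now: 2
Op 3: add_edge(A, B). Edges now: 3
Op 4: add_edge(D, B). Edges now: 4
Op 5: add_edge(A, C). Edges now: 5
Op 6: add_edge(D, C). Edges now: 6
Compute levels (Kahn BFS):
  sources (in-degree 0): A
  process A: level=0
    A->B: in-degree(B)=2, level(B)>=1
    A->C: in-degree(C)=1, level(C)>=1
    A->D: in-degree(D)=0, level(D)=1, enqueue
  process D: level=1
    D->B: in-degree(B)=1, level(B)>=2
    D->C: in-degree(C)=0, level(C)=2, enqueue
  process C: level=2
    C->B: in-degree(B)=0, level(B)=3, enqueue
  process B: level=3
All levels: A:0, B:3, C:2, D:1

Answer: A:0, B:3, C:2, D:1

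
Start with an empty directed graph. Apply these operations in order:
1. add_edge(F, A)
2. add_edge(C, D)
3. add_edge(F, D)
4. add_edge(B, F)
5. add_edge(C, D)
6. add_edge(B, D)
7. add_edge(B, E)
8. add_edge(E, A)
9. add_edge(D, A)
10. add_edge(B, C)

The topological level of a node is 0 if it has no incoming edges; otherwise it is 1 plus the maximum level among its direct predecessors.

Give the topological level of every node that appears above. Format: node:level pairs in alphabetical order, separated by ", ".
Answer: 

Op 1: add_edge(F, A). Edges now: 1
Op 2: add_edge(C, D). Edges now: 2
Op 3: add_edge(F, D). Edges now: 3
Op 4: add_edge(B, F). Edges now: 4
Op 5: add_edge(C, D) (duplicate, no change). Edges now: 4
Op 6: add_edge(B, D). Edges now: 5
Op 7: add_edge(B, E). Edges now: 6
Op 8: add_edge(E, A). Edges now: 7
Op 9: add_edge(D, A). Edges now: 8
Op 10: add_edge(B, C). Edges now: 9
Compute levels (Kahn BFS):
  sources (in-degree 0): B
  process B: level=0
    B->C: in-degree(C)=0, level(C)=1, enqueue
    B->D: in-degree(D)=2, level(D)>=1
    B->E: in-degree(E)=0, level(E)=1, enqueue
    B->F: in-degree(F)=0, level(F)=1, enqueue
  process C: level=1
    C->D: in-degree(D)=1, level(D)>=2
  process E: level=1
    E->A: in-degree(A)=2, level(A)>=2
  process F: level=1
    F->A: in-degree(A)=1, level(A)>=2
    F->D: in-degree(D)=0, level(D)=2, enqueue
  process D: level=2
    D->A: in-degree(A)=0, level(A)=3, enqueue
  process A: level=3
All levels: A:3, B:0, C:1, D:2, E:1, F:1

Answer: A:3, B:0, C:1, D:2, E:1, F:1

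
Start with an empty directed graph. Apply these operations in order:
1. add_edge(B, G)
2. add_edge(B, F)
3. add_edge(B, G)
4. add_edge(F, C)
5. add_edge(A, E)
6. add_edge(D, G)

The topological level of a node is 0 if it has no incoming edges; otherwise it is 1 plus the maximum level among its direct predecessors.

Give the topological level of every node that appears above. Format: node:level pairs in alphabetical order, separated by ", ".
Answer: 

Op 1: add_edge(B, G). Edges now: 1
Op 2: add_edge(B, F). Edges now: 2
Op 3: add_edge(B, G) (duplicate, no change). Edges now: 2
Op 4: add_edge(F, C). Edges now: 3
Op 5: add_edge(A, E). Edges now: 4
Op 6: add_edge(D, G). Edges now: 5
Compute levels (Kahn BFS):
  sources (in-degree 0): A, B, D
  process A: level=0
    A->E: in-degree(E)=0, level(E)=1, enqueue
  process B: level=0
    B->F: in-degree(F)=0, level(F)=1, enqueue
    B->G: in-degree(G)=1, level(G)>=1
  process D: level=0
    D->G: in-degree(G)=0, level(G)=1, enqueue
  process E: level=1
  process F: level=1
    F->C: in-degree(C)=0, level(C)=2, enqueue
  process G: level=1
  process C: level=2
All levels: A:0, B:0, C:2, D:0, E:1, F:1, G:1

Answer: A:0, B:0, C:2, D:0, E:1, F:1, G:1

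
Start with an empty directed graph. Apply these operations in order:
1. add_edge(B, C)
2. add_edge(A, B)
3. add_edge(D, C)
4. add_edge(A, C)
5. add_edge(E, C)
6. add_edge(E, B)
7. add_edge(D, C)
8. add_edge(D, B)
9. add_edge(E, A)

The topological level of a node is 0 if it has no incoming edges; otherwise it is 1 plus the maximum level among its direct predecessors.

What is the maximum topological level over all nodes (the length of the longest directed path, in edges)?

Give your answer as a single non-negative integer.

Op 1: add_edge(B, C). Edges now: 1
Op 2: add_edge(A, B). Edges now: 2
Op 3: add_edge(D, C). Edges now: 3
Op 4: add_edge(A, C). Edges now: 4
Op 5: add_edge(E, C). Edges now: 5
Op 6: add_edge(E, B). Edges now: 6
Op 7: add_edge(D, C) (duplicate, no change). Edges now: 6
Op 8: add_edge(D, B). Edges now: 7
Op 9: add_edge(E, A). Edges now: 8
Compute levels (Kahn BFS):
  sources (in-degree 0): D, E
  process D: level=0
    D->B: in-degree(B)=2, level(B)>=1
    D->C: in-degree(C)=3, level(C)>=1
  process E: level=0
    E->A: in-degree(A)=0, level(A)=1, enqueue
    E->B: in-degree(B)=1, level(B)>=1
    E->C: in-degree(C)=2, level(C)>=1
  process A: level=1
    A->B: in-degree(B)=0, level(B)=2, enqueue
    A->C: in-degree(C)=1, level(C)>=2
  process B: level=2
    B->C: in-degree(C)=0, level(C)=3, enqueue
  process C: level=3
All levels: A:1, B:2, C:3, D:0, E:0
max level = 3

Answer: 3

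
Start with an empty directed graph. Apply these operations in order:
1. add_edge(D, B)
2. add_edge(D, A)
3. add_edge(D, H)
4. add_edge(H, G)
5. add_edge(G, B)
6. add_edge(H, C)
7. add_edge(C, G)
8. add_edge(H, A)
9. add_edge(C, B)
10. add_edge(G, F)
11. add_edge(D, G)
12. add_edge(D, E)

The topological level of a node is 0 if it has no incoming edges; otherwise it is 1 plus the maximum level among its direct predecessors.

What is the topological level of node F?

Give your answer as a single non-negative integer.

Op 1: add_edge(D, B). Edges now: 1
Op 2: add_edge(D, A). Edges now: 2
Op 3: add_edge(D, H). Edges now: 3
Op 4: add_edge(H, G). Edges now: 4
Op 5: add_edge(G, B). Edges now: 5
Op 6: add_edge(H, C). Edges now: 6
Op 7: add_edge(C, G). Edges now: 7
Op 8: add_edge(H, A). Edges now: 8
Op 9: add_edge(C, B). Edges now: 9
Op 10: add_edge(G, F). Edges now: 10
Op 11: add_edge(D, G). Edges now: 11
Op 12: add_edge(D, E). Edges now: 12
Compute levels (Kahn BFS):
  sources (in-degree 0): D
  process D: level=0
    D->A: in-degree(A)=1, level(A)>=1
    D->B: in-degree(B)=2, level(B)>=1
    D->E: in-degree(E)=0, level(E)=1, enqueue
    D->G: in-degree(G)=2, level(G)>=1
    D->H: in-degree(H)=0, level(H)=1, enqueue
  process E: level=1
  process H: level=1
    H->A: in-degree(A)=0, level(A)=2, enqueue
    H->C: in-degree(C)=0, level(C)=2, enqueue
    H->G: in-degree(G)=1, level(G)>=2
  process A: level=2
  process C: level=2
    C->B: in-degree(B)=1, level(B)>=3
    C->G: in-degree(G)=0, level(G)=3, enqueue
  process G: level=3
    G->B: in-degree(B)=0, level(B)=4, enqueue
    G->F: in-degree(F)=0, level(F)=4, enqueue
  process B: level=4
  process F: level=4
All levels: A:2, B:4, C:2, D:0, E:1, F:4, G:3, H:1
level(F) = 4

Answer: 4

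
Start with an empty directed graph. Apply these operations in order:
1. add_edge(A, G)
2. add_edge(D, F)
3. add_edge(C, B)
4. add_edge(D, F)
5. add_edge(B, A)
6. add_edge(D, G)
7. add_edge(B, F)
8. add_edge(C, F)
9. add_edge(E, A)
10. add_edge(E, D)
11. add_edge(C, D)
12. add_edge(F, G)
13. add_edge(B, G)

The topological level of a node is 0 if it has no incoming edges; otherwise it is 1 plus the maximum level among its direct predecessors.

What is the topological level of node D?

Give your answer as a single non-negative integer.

Answer: 1

Derivation:
Op 1: add_edge(A, G). Edges now: 1
Op 2: add_edge(D, F). Edges now: 2
Op 3: add_edge(C, B). Edges now: 3
Op 4: add_edge(D, F) (duplicate, no change). Edges now: 3
Op 5: add_edge(B, A). Edges now: 4
Op 6: add_edge(D, G). Edges now: 5
Op 7: add_edge(B, F). Edges now: 6
Op 8: add_edge(C, F). Edges now: 7
Op 9: add_edge(E, A). Edges now: 8
Op 10: add_edge(E, D). Edges now: 9
Op 11: add_edge(C, D). Edges now: 10
Op 12: add_edge(F, G). Edges now: 11
Op 13: add_edge(B, G). Edges now: 12
Compute levels (Kahn BFS):
  sources (in-degree 0): C, E
  process C: level=0
    C->B: in-degree(B)=0, level(B)=1, enqueue
    C->D: in-degree(D)=1, level(D)>=1
    C->F: in-degree(F)=2, level(F)>=1
  process E: level=0
    E->A: in-degree(A)=1, level(A)>=1
    E->D: in-degree(D)=0, level(D)=1, enqueue
  process B: level=1
    B->A: in-degree(A)=0, level(A)=2, enqueue
    B->F: in-degree(F)=1, level(F)>=2
    B->G: in-degree(G)=3, level(G)>=2
  process D: level=1
    D->F: in-degree(F)=0, level(F)=2, enqueue
    D->G: in-degree(G)=2, level(G)>=2
  process A: level=2
    A->G: in-degree(G)=1, level(G)>=3
  process F: level=2
    F->G: in-degree(G)=0, level(G)=3, enqueue
  process G: level=3
All levels: A:2, B:1, C:0, D:1, E:0, F:2, G:3
level(D) = 1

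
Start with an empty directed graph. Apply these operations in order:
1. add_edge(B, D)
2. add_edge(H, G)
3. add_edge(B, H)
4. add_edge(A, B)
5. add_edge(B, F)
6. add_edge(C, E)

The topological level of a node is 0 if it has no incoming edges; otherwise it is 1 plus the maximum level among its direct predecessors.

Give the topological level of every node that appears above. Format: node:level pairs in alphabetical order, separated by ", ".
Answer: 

Answer: A:0, B:1, C:0, D:2, E:1, F:2, G:3, H:2

Derivation:
Op 1: add_edge(B, D). Edges now: 1
Op 2: add_edge(H, G). Edges now: 2
Op 3: add_edge(B, H). Edges now: 3
Op 4: add_edge(A, B). Edges now: 4
Op 5: add_edge(B, F). Edges now: 5
Op 6: add_edge(C, E). Edges now: 6
Compute levels (Kahn BFS):
  sources (in-degree 0): A, C
  process A: level=0
    A->B: in-degree(B)=0, level(B)=1, enqueue
  process C: level=0
    C->E: in-degree(E)=0, level(E)=1, enqueue
  process B: level=1
    B->D: in-degree(D)=0, level(D)=2, enqueue
    B->F: in-degree(F)=0, level(F)=2, enqueue
    B->H: in-degree(H)=0, level(H)=2, enqueue
  process E: level=1
  process D: level=2
  process F: level=2
  process H: level=2
    H->G: in-degree(G)=0, level(G)=3, enqueue
  process G: level=3
All levels: A:0, B:1, C:0, D:2, E:1, F:2, G:3, H:2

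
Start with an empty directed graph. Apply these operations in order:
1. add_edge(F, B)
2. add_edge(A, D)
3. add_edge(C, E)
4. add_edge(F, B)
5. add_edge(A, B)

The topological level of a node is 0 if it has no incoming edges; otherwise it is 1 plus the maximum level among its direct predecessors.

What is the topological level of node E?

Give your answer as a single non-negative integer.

Op 1: add_edge(F, B). Edges now: 1
Op 2: add_edge(A, D). Edges now: 2
Op 3: add_edge(C, E). Edges now: 3
Op 4: add_edge(F, B) (duplicate, no change). Edges now: 3
Op 5: add_edge(A, B). Edges now: 4
Compute levels (Kahn BFS):
  sources (in-degree 0): A, C, F
  process A: level=0
    A->B: in-degree(B)=1, level(B)>=1
    A->D: in-degree(D)=0, level(D)=1, enqueue
  process C: level=0
    C->E: in-degree(E)=0, level(E)=1, enqueue
  process F: level=0
    F->B: in-degree(B)=0, level(B)=1, enqueue
  process D: level=1
  process E: level=1
  process B: level=1
All levels: A:0, B:1, C:0, D:1, E:1, F:0
level(E) = 1

Answer: 1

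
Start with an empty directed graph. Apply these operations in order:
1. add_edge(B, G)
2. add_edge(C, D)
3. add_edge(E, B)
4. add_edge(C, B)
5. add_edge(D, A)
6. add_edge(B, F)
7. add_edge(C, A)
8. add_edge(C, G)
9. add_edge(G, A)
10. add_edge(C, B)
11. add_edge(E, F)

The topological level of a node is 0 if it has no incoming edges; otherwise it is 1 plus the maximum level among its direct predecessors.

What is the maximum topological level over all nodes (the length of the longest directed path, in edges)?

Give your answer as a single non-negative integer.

Answer: 3

Derivation:
Op 1: add_edge(B, G). Edges now: 1
Op 2: add_edge(C, D). Edges now: 2
Op 3: add_edge(E, B). Edges now: 3
Op 4: add_edge(C, B). Edges now: 4
Op 5: add_edge(D, A). Edges now: 5
Op 6: add_edge(B, F). Edges now: 6
Op 7: add_edge(C, A). Edges now: 7
Op 8: add_edge(C, G). Edges now: 8
Op 9: add_edge(G, A). Edges now: 9
Op 10: add_edge(C, B) (duplicate, no change). Edges now: 9
Op 11: add_edge(E, F). Edges now: 10
Compute levels (Kahn BFS):
  sources (in-degree 0): C, E
  process C: level=0
    C->A: in-degree(A)=2, level(A)>=1
    C->B: in-degree(B)=1, level(B)>=1
    C->D: in-degree(D)=0, level(D)=1, enqueue
    C->G: in-degree(G)=1, level(G)>=1
  process E: level=0
    E->B: in-degree(B)=0, level(B)=1, enqueue
    E->F: in-degree(F)=1, level(F)>=1
  process D: level=1
    D->A: in-degree(A)=1, level(A)>=2
  process B: level=1
    B->F: in-degree(F)=0, level(F)=2, enqueue
    B->G: in-degree(G)=0, level(G)=2, enqueue
  process F: level=2
  process G: level=2
    G->A: in-degree(A)=0, level(A)=3, enqueue
  process A: level=3
All levels: A:3, B:1, C:0, D:1, E:0, F:2, G:2
max level = 3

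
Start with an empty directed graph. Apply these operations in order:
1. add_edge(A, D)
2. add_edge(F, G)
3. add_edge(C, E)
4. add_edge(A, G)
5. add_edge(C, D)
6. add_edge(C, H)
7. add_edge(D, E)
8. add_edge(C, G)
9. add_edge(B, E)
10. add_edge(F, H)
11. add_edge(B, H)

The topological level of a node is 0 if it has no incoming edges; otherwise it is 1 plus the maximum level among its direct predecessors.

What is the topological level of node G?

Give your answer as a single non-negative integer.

Op 1: add_edge(A, D). Edges now: 1
Op 2: add_edge(F, G). Edges now: 2
Op 3: add_edge(C, E). Edges now: 3
Op 4: add_edge(A, G). Edges now: 4
Op 5: add_edge(C, D). Edges now: 5
Op 6: add_edge(C, H). Edges now: 6
Op 7: add_edge(D, E). Edges now: 7
Op 8: add_edge(C, G). Edges now: 8
Op 9: add_edge(B, E). Edges now: 9
Op 10: add_edge(F, H). Edges now: 10
Op 11: add_edge(B, H). Edges now: 11
Compute levels (Kahn BFS):
  sources (in-degree 0): A, B, C, F
  process A: level=0
    A->D: in-degree(D)=1, level(D)>=1
    A->G: in-degree(G)=2, level(G)>=1
  process B: level=0
    B->E: in-degree(E)=2, level(E)>=1
    B->H: in-degree(H)=2, level(H)>=1
  process C: level=0
    C->D: in-degree(D)=0, level(D)=1, enqueue
    C->E: in-degree(E)=1, level(E)>=1
    C->G: in-degree(G)=1, level(G)>=1
    C->H: in-degree(H)=1, level(H)>=1
  process F: level=0
    F->G: in-degree(G)=0, level(G)=1, enqueue
    F->H: in-degree(H)=0, level(H)=1, enqueue
  process D: level=1
    D->E: in-degree(E)=0, level(E)=2, enqueue
  process G: level=1
  process H: level=1
  process E: level=2
All levels: A:0, B:0, C:0, D:1, E:2, F:0, G:1, H:1
level(G) = 1

Answer: 1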